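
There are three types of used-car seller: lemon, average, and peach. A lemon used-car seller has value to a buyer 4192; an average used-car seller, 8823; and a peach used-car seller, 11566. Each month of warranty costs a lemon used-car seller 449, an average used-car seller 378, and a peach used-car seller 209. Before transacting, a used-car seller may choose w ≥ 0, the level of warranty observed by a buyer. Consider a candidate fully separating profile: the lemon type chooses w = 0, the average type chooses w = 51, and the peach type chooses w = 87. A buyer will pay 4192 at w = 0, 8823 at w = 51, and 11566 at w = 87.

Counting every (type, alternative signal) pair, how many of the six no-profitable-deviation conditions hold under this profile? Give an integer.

3

Peach (own payoff 11566 − 209×87 = -6617): to w=0 gives 4192 → profitable ✗; to w=51 gives 8823 − 209×51 = -1836 → profitable ✗.
Average (own payoff 8823 − 378×51 = -10455): to w=0 gives 4192 → profitable ✗; to w=87 gives 11566 − 378×87 = -21320 → no gain ✓.
Lemon (own payoff 4192): to w=51 gives 8823 − 449×51 = -14076 → no gain ✓; to w=87 gives 11566 − 449×87 = -27497 → no gain ✓.
3 of the 6 constraints hold; not an equilibrium.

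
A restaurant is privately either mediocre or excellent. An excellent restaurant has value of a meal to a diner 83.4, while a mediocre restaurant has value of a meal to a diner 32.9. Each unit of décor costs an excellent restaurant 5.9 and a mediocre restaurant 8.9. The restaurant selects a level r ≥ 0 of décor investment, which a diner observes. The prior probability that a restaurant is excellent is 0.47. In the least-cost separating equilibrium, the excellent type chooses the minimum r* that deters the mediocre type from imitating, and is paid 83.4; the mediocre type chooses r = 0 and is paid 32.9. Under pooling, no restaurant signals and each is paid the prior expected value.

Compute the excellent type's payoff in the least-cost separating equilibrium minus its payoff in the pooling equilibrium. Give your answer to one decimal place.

Least-cost separating signal: r* solves 32.9 = 83.4 − 8.9·r*, so r* = (83.4 − 32.9)/8.9 ≈ 5.6742.
Excellent type's separating payoff: 83.4 − 5.9 × r* = 83.4 − 5.9 × (83.4 − 32.9)/8.9 = 83.4 − 297.95/8.9 ≈ 49.922.
Pooling payoff: 0.47 × 83.4 + 0.53 × 32.9 = 56.635.
Difference: 49.922 − 56.635 = -6.713, i.e. -6.7 to one decimal place.
The excellent type would prefer the pooling outcome.

-6.7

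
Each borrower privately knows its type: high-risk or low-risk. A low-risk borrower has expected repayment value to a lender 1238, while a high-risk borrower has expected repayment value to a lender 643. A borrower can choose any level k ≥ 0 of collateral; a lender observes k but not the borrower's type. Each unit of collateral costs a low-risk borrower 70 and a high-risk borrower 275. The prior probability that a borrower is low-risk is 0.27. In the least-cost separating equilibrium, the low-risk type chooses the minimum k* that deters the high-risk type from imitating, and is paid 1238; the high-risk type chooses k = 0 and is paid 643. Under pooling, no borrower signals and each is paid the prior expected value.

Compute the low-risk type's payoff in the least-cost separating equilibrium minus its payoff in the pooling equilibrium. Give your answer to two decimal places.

282.90

Least-cost separating signal: k* solves 643 = 1238 − 275·k*, so k* = (1238 − 643)/275 ≈ 2.1636.
Low-risk type's separating payoff: 1238 − 70 × k* = 1238 − 70 × (1238 − 643)/275 = 1238 − 41650/275 ≈ 1086.5455.
Pooling payoff: 0.27 × 1238 + 0.73 × 643 = 803.65.
Difference: 1086.5455 − 803.65 = 282.8955, i.e. 282.90 to two decimal places.
The low-risk type prefers to separate.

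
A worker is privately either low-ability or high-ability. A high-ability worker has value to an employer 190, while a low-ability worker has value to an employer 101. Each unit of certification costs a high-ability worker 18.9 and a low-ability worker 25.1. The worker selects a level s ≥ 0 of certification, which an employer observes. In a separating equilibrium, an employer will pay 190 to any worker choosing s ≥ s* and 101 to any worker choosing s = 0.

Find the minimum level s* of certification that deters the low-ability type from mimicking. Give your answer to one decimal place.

A low-ability worker choosing s = 0 receives 101.
Imitating at s* instead would pay 190 at cost 25.1·s*, netting 190 − 25.1·s*.
Indifference: 101 = 190 − 25.1·s*, so s* = (190 − 101) / 25.1 ≈ 3.5.
At s* the low-ability type's incentive constraint just binds; the high-ability type strictly prefers s* since its per-unit cost is lower.

3.5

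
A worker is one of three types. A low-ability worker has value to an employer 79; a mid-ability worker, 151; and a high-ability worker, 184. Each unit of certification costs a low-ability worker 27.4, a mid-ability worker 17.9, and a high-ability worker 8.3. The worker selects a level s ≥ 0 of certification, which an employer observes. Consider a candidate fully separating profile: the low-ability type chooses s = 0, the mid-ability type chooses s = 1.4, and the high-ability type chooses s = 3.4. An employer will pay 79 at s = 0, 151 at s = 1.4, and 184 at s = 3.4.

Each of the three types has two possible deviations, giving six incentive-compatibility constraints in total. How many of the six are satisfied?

Mid-ability (own payoff 151 − 17.9×1.4 = 125.94): to s=0 gives 79 → no gain ✓; to s=3.4 gives 184 − 17.9×3.4 = 123.14 → no gain ✓.
High-ability (own payoff 184 − 8.3×3.4 = 155.78): to s=0 gives 79 → no gain ✓; to s=1.4 gives 151 − 8.3×1.4 = 139.38 → no gain ✓.
Low-ability (own payoff 79): to s=1.4 gives 151 − 27.4×1.4 = 112.64 → profitable ✗; to s=3.4 gives 184 − 27.4×3.4 = 90.84 → profitable ✗.
4 of the 6 constraints hold; not an equilibrium.

4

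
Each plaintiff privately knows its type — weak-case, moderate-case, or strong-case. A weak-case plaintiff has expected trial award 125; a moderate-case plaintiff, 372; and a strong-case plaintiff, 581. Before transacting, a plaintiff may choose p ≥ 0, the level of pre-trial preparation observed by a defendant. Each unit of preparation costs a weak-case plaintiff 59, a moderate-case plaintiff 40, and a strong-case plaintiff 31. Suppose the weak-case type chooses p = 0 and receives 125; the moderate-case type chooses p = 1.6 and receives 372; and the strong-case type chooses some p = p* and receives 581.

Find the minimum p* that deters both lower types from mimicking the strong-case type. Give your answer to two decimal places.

7.73

Weak-case type (on-path payoff 125) won't mimic when 125 ≥ 581 − 59·p*, i.e. p* ≥ 7.73.
Moderate-case type (on-path payoff 372 − 40×1.6 = 308) won't mimic when 308 ≥ 581 − 40·p*, i.e. p* ≥ 6.83.
Both must hold, so p* = max(7.73, 6.83) = 7.73. The weak-case type's constraint binds.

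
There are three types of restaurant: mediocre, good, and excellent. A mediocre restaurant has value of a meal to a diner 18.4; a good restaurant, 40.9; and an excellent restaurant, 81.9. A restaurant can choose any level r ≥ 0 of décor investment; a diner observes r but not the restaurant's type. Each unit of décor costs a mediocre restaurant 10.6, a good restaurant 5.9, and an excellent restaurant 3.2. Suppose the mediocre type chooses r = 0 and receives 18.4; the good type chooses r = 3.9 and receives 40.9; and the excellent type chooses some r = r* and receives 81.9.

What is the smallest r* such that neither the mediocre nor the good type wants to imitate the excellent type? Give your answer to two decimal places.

10.85

Mediocre type (on-path payoff 18.4) won't mimic when 18.4 ≥ 81.9 − 10.6·r*, i.e. r* ≥ 5.99.
Good type (on-path payoff 40.9 − 5.9×3.9 = 17.89) won't mimic when 17.89 ≥ 81.9 − 5.9·r*, i.e. r* ≥ 10.85.
Both must hold, so r* = max(5.99, 10.85) = 10.85. The good type's constraint binds.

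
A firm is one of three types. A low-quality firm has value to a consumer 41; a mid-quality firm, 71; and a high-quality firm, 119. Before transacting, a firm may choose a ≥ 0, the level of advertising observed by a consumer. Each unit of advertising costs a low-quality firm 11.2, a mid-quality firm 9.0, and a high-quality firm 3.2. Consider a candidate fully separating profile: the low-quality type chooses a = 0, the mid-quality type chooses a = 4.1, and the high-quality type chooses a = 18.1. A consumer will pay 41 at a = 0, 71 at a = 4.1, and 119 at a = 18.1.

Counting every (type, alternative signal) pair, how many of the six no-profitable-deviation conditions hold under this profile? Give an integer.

High-quality (own payoff 119 − 3.2×18.1 = 61.08): to a=0 gives 41 → no gain ✓; to a=4.1 gives 71 − 3.2×4.1 = 57.88 → no gain ✓.
Low-quality (own payoff 41): to a=4.1 gives 71 − 11.2×4.1 = 25.08 → no gain ✓; to a=18.1 gives 119 − 11.2×18.1 = -83.72 → no gain ✓.
Mid-quality (own payoff 71 − 9.0×4.1 = 34.1): to a=0 gives 41 → profitable ✗; to a=18.1 gives 119 − 9.0×18.1 = -43.9 → no gain ✓.
5 of the 6 constraints hold; not an equilibrium.

5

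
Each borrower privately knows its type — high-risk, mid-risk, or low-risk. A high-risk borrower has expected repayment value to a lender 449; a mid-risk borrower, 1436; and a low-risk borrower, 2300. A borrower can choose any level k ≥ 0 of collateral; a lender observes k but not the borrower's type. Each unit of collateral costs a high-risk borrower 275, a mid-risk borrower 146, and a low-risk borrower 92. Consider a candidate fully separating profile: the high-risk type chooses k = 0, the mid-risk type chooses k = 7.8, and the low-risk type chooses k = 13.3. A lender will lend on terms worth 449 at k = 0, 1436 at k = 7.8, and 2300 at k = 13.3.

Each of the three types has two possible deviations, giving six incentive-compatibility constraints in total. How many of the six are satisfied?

Low-risk (own payoff 2300 − 92×13.3 = 1076.4): to k=0 gives 449 → no gain ✓; to k=7.8 gives 1436 − 92×7.8 = 718.4 → no gain ✓.
Mid-risk (own payoff 1436 − 146×7.8 = 297.2): to k=0 gives 449 → profitable ✗; to k=13.3 gives 2300 − 146×13.3 = 358.2 → profitable ✗.
High-risk (own payoff 449): to k=7.8 gives 1436 − 275×7.8 = -709 → no gain ✓; to k=13.3 gives 2300 − 275×13.3 = -1357.5 → no gain ✓.
4 of the 6 constraints hold; not an equilibrium.

4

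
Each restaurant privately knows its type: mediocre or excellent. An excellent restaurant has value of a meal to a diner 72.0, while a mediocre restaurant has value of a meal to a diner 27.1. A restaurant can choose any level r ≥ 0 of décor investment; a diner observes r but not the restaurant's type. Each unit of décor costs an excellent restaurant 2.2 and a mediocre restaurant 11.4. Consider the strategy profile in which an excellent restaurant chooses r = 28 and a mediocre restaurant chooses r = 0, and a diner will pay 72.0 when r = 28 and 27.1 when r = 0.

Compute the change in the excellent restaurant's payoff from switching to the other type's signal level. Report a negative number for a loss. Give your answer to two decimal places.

Playing r = 28 the excellent restaurant receives 72.0 − 2.2 × 28 = 10.4.
Deviating to r = 0 yields 27.1 instead.
Gain from deviating: 27.1 − 10.4 = 16.70.
The gain is positive, so the excellent type's incentive-compatibility constraint is violated — this profile is not a separating equilibrium.

16.70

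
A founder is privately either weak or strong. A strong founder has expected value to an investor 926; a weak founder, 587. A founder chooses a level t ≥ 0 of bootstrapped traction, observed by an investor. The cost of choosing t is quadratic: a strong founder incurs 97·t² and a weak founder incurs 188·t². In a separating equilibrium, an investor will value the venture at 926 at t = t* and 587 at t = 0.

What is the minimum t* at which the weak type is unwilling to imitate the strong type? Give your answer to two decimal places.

The weak type at t = 0 receives 587; imitating at t* yields 926 − 188·t*².
Indifference: 587 = 926 − 188·t*², so t*² = (926 − 587) / 188 ≈ 1.8032.
t* = √1.8032 ≈ 1.34.

1.34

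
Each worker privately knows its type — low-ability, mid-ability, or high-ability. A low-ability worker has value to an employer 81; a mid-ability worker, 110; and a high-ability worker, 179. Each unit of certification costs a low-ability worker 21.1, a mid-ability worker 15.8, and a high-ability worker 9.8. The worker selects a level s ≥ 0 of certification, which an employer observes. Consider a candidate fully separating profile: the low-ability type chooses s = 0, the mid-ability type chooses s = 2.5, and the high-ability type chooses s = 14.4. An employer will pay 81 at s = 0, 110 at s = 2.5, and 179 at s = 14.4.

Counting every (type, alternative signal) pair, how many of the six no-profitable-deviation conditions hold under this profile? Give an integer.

Mid-ability (own payoff 110 − 15.8×2.5 = 70.5): to s=0 gives 81 → profitable ✗; to s=14.4 gives 179 − 15.8×14.4 = -48.52 → no gain ✓.
High-ability (own payoff 179 − 9.8×14.4 = 37.88): to s=0 gives 81 → profitable ✗; to s=2.5 gives 110 − 9.8×2.5 = 85.5 → profitable ✗.
Low-ability (own payoff 81): to s=2.5 gives 110 − 21.1×2.5 = 57.25 → no gain ✓; to s=14.4 gives 179 − 21.1×14.4 = -124.84 → no gain ✓.
3 of the 6 constraints hold; not an equilibrium.

3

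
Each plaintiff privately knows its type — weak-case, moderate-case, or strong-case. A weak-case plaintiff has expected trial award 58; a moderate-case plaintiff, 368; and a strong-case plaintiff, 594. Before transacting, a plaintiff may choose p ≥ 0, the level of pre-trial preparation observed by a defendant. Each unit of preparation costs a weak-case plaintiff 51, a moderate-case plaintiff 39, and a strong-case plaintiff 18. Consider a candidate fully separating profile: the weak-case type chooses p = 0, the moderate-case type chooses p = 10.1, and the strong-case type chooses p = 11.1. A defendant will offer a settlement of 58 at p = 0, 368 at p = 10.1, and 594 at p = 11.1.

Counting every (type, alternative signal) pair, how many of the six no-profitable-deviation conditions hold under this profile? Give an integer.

4

Strong-case (own payoff 594 − 18×11.1 = 394.2): to p=0 gives 58 → no gain ✓; to p=10.1 gives 368 − 18×10.1 = 186.2 → no gain ✓.
Weak-case (own payoff 58): to p=10.1 gives 368 − 51×10.1 = -147.1 → no gain ✓; to p=11.1 gives 594 − 51×11.1 = 27.9 → no gain ✓.
Moderate-case (own payoff 368 − 39×10.1 = -25.9): to p=0 gives 58 → profitable ✗; to p=11.1 gives 594 − 39×11.1 = 161.1 → profitable ✗.
4 of the 6 constraints hold; not an equilibrium.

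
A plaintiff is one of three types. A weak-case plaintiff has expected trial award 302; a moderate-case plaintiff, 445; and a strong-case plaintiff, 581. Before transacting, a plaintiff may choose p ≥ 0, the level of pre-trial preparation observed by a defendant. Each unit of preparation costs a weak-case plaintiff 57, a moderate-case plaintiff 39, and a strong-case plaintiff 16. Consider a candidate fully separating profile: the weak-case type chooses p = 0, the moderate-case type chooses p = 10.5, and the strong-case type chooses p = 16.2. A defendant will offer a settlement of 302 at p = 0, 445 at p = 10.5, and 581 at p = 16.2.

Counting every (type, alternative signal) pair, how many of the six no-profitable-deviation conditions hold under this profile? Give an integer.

Weak-case (own payoff 302): to p=10.5 gives 445 − 57×10.5 = -153.5 → no gain ✓; to p=16.2 gives 581 − 57×16.2 = -342.4 → no gain ✓.
Moderate-case (own payoff 445 − 39×10.5 = 35.5): to p=0 gives 302 → profitable ✗; to p=16.2 gives 581 − 39×16.2 = -50.8 → no gain ✓.
Strong-case (own payoff 581 − 16×16.2 = 321.8): to p=0 gives 302 → no gain ✓; to p=10.5 gives 445 − 16×10.5 = 277 → no gain ✓.
5 of the 6 constraints hold; not an equilibrium.

5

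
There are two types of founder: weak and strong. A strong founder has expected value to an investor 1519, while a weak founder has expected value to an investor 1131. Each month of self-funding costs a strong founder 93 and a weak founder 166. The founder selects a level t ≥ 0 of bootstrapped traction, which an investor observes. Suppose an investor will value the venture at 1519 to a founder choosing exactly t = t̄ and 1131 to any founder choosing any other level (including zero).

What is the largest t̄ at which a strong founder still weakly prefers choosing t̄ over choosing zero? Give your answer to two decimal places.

Choosing t̄ yields the strong type 1519 − 93·t̄; choosing zero yields 1131.
The strong type is indifferent at 1519 − 93·t̄ = 1131, i.e. t̄ = (1519 − 1131) / 93 ≈ 4.17.
For any t̄ above 4.17 the strong type would rather pool at zero, so separation collapses.

4.17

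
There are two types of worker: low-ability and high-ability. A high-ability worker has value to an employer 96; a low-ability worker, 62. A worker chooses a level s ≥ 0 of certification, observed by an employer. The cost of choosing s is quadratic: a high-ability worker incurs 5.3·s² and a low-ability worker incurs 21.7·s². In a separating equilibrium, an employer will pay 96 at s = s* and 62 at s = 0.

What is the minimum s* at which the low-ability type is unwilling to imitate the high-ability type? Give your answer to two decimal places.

1.25

The low-ability type at s = 0 receives 62; imitating at s* yields 96 − 21.7·s*².
Indifference: 62 = 96 − 21.7·s*², so s*² = (96 − 62) / 21.7 ≈ 1.5668.
s* = √1.5668 ≈ 1.25.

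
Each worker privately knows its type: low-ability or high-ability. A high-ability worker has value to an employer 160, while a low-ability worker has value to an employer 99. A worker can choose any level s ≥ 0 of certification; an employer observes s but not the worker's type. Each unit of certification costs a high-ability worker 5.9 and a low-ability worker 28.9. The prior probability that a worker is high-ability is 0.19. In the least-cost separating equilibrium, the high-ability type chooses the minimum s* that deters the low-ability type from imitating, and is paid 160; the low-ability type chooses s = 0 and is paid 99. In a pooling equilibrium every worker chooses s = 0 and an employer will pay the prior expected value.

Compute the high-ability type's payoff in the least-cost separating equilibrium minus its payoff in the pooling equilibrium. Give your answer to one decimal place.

37.0

Least-cost separating signal: s* solves 99 = 160 − 28.9·s*, so s* = (160 − 99)/28.9 ≈ 2.1107.
High-ability type's separating payoff: 160 − 5.9 × s* = 160 − 5.9 × (160 − 99)/28.9 = 160 − 359.9/28.9 ≈ 147.547.
Pooling payoff: 0.19 × 160 + 0.81 × 99 = 110.59.
Difference: 147.547 − 110.59 = 36.957, i.e. 37.0 to one decimal place.
The high-ability type prefers to separate.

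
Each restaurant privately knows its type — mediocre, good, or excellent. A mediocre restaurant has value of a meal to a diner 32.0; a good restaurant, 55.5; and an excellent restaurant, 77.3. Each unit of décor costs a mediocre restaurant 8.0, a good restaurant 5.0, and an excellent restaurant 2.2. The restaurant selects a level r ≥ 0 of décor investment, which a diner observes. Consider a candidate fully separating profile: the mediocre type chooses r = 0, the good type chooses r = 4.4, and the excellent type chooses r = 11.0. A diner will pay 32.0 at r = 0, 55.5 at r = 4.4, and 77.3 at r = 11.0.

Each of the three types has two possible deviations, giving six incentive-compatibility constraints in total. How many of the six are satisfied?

6

Excellent (own payoff 77.3 − 2.2×11.0 = 53.1): to r=0 gives 32.0 → no gain ✓; to r=4.4 gives 55.5 − 2.2×4.4 = 45.82 → no gain ✓.
Good (own payoff 55.5 − 5.0×4.4 = 33.5): to r=0 gives 32.0 → no gain ✓; to r=11.0 gives 77.3 − 5.0×11.0 = 22.3 → no gain ✓.
Mediocre (own payoff 32.0): to r=4.4 gives 55.5 − 8.0×4.4 = 20.3 → no gain ✓; to r=11.0 gives 77.3 − 8.0×11.0 = -10.7 → no gain ✓.
6 of the 6 constraints hold; this profile is a separating equilibrium.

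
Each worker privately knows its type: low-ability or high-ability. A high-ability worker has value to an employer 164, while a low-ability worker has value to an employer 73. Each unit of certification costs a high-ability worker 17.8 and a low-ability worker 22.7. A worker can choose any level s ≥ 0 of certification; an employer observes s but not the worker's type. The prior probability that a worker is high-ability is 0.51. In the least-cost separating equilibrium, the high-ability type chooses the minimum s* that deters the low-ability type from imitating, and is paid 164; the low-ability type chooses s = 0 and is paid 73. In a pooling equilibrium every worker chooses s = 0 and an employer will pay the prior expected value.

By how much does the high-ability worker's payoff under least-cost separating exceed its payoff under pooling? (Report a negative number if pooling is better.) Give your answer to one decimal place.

-26.8

Least-cost separating signal: s* solves 73 = 164 − 22.7·s*, so s* = (164 − 73)/22.7 ≈ 4.0088.
High-ability type's separating payoff: 164 − 17.8 × s* = 164 − 17.8 × (164 − 73)/22.7 = 164 − 1619.8/22.7 ≈ 92.643.
Pooling payoff: 0.51 × 164 + 0.49 × 73 = 119.41.
Difference: 92.643 − 119.41 = -26.767, i.e. -26.8 to one decimal place.
The high-ability type would prefer the pooling outcome.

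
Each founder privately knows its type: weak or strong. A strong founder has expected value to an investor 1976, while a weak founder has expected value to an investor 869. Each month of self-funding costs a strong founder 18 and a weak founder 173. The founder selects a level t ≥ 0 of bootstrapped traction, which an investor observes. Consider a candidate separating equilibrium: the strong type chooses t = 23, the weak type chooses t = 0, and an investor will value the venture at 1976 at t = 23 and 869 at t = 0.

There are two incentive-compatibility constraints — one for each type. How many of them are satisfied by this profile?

2

Strong type: signal → 1976 − 18 × 23 = 1562; deviate to 0 → 869. IC holds (1562 ≥ 869).
Weak type: stay at 0 → 869; mimic → 1976 − 173 × 23 = -2003. IC holds (869 ≥ -2003).
2 of 2 constraints hold, so this is a separating equilibrium.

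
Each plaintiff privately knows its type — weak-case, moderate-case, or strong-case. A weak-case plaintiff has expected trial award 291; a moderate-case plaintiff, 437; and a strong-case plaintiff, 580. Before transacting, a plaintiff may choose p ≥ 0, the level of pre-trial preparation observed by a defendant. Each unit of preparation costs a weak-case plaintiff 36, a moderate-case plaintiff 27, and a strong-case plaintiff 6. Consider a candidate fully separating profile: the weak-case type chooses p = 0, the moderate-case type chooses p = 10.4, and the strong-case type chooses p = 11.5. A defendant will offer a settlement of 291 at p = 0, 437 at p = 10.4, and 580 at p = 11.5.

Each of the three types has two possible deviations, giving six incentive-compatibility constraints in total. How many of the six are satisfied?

4

Strong-case (own payoff 580 − 6×11.5 = 511): to p=0 gives 291 → no gain ✓; to p=10.4 gives 437 − 6×10.4 = 374.6 → no gain ✓.
Moderate-case (own payoff 437 − 27×10.4 = 156.2): to p=0 gives 291 → profitable ✗; to p=11.5 gives 580 − 27×11.5 = 269.5 → profitable ✗.
Weak-case (own payoff 291): to p=10.4 gives 437 − 36×10.4 = 62.6 → no gain ✓; to p=11.5 gives 580 − 36×11.5 = 166 → no gain ✓.
4 of the 6 constraints hold; not an equilibrium.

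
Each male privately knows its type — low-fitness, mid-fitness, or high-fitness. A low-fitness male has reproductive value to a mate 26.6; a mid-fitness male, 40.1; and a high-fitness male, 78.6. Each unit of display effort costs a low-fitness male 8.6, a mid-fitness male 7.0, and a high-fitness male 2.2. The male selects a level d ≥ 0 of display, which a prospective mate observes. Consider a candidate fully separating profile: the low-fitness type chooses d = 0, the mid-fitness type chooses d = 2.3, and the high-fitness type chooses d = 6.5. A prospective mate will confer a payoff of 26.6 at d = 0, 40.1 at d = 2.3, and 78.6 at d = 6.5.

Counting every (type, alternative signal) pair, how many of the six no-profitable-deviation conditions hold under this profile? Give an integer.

4

Mid-fitness (own payoff 40.1 − 7.0×2.3 = 24): to d=0 gives 26.6 → profitable ✗; to d=6.5 gives 78.6 − 7.0×6.5 = 33.1 → profitable ✗.
High-fitness (own payoff 78.6 − 2.2×6.5 = 64.3): to d=0 gives 26.6 → no gain ✓; to d=2.3 gives 40.1 − 2.2×2.3 = 35.04 → no gain ✓.
Low-fitness (own payoff 26.6): to d=2.3 gives 40.1 − 8.6×2.3 = 20.32 → no gain ✓; to d=6.5 gives 78.6 − 8.6×6.5 = 22.7 → no gain ✓.
4 of the 6 constraints hold; not an equilibrium.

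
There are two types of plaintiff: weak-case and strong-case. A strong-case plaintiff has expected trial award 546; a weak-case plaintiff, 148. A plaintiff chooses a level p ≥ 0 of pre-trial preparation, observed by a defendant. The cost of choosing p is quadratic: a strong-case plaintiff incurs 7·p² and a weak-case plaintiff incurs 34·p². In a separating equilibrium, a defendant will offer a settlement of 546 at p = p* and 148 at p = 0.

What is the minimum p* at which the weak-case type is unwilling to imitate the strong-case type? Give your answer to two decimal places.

The weak-case type at p = 0 receives 148; imitating at p* yields 546 − 34·p*².
Indifference: 148 = 546 − 34·p*², so p*² = (546 − 148) / 34 ≈ 11.7059.
p* = √11.7059 ≈ 3.42.

3.42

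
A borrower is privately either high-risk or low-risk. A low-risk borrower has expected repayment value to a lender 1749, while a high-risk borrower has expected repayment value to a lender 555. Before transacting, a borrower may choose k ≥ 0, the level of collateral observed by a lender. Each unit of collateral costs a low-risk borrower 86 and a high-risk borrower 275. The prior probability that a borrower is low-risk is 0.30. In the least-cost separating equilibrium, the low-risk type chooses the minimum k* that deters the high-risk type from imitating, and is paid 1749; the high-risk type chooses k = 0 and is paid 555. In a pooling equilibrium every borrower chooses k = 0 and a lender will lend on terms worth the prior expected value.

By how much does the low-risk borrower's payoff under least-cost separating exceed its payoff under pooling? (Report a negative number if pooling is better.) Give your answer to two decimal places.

Least-cost separating signal: k* solves 555 = 1749 − 275·k*, so k* = (1749 − 555)/275 ≈ 4.3418.
Low-risk type's separating payoff: 1749 − 86 × k* = 1749 − 86 × (1749 − 555)/275 = 1749 − 102684/275 ≈ 1375.6036.
Pooling payoff: 0.30 × 1749 + 0.70 × 555 = 913.2.
Difference: 1375.6036 − 913.2 = 462.4036, i.e. 462.40 to two decimal places.
The low-risk type prefers to separate.

462.40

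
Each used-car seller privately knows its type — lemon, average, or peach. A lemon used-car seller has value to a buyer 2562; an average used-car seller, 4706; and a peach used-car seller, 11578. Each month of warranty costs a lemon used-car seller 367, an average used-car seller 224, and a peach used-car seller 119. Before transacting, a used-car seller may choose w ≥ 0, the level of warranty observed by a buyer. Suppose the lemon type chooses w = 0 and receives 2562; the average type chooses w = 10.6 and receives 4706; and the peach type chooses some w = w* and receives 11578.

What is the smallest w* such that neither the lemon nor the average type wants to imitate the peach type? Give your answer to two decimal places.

41.28

Lemon type (on-path payoff 2562) won't mimic when 2562 ≥ 11578 − 367·w*, i.e. w* ≥ 24.57.
Average type (on-path payoff 4706 − 224×10.6 = 2331.6) won't mimic when 2331.6 ≥ 11578 − 224·w*, i.e. w* ≥ 41.28.
Both must hold, so w* = max(24.57, 41.28) = 41.28. The average type's constraint binds.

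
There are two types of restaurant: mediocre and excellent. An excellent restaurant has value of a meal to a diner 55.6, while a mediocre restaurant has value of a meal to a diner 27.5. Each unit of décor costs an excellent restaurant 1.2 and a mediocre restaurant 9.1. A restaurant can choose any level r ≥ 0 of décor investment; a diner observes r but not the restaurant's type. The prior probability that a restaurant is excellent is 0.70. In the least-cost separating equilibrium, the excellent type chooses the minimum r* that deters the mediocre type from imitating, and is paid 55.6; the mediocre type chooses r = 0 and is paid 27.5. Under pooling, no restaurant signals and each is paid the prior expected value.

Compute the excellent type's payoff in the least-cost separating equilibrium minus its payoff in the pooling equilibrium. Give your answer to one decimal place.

4.7

Least-cost separating signal: r* solves 27.5 = 55.6 − 9.1·r*, so r* = (55.6 − 27.5)/9.1 ≈ 3.0879.
Excellent type's separating payoff: 55.6 − 1.2 × r* = 55.6 − 1.2 × (55.6 − 27.5)/9.1 = 55.6 − 33.72/9.1 ≈ 51.895.
Pooling payoff: 0.70 × 55.6 + 0.30 × 27.5 = 47.17.
Difference: 51.895 − 47.17 = 4.725, i.e. 4.7 to one decimal place.
The excellent type prefers to separate.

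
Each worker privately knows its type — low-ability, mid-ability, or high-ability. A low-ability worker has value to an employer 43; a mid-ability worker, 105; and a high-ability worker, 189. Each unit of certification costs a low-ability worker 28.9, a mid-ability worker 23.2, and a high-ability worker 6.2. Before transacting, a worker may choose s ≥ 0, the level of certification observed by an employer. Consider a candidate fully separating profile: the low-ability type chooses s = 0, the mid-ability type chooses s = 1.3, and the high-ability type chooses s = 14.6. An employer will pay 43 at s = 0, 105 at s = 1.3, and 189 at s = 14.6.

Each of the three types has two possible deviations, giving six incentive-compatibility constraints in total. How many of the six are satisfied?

Low-ability (own payoff 43): to s=1.3 gives 105 − 28.9×1.3 = 67.43 → profitable ✗; to s=14.6 gives 189 − 28.9×14.6 = -232.94 → no gain ✓.
Mid-ability (own payoff 105 − 23.2×1.3 = 74.84): to s=0 gives 43 → no gain ✓; to s=14.6 gives 189 − 23.2×14.6 = -149.72 → no gain ✓.
High-ability (own payoff 189 − 6.2×14.6 = 98.48): to s=0 gives 43 → no gain ✓; to s=1.3 gives 105 − 6.2×1.3 = 96.94 → no gain ✓.
5 of the 6 constraints hold; not an equilibrium.

5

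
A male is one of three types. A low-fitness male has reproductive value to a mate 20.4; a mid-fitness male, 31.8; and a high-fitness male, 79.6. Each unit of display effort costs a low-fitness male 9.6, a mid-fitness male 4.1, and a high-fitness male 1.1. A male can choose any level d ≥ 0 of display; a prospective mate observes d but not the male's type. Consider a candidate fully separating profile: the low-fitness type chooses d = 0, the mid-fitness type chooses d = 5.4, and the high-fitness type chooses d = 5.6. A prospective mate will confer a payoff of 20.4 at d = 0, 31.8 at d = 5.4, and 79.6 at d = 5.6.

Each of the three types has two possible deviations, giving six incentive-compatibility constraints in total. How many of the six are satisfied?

Low-fitness (own payoff 20.4): to d=5.4 gives 31.8 − 9.6×5.4 = -20.04 → no gain ✓; to d=5.6 gives 79.6 − 9.6×5.6 = 25.84 → profitable ✗.
Mid-fitness (own payoff 31.8 − 4.1×5.4 = 9.66): to d=0 gives 20.4 → profitable ✗; to d=5.6 gives 79.6 − 4.1×5.6 = 56.64 → profitable ✗.
High-fitness (own payoff 79.6 − 1.1×5.6 = 73.44): to d=0 gives 20.4 → no gain ✓; to d=5.4 gives 31.8 − 1.1×5.4 = 25.86 → no gain ✓.
3 of the 6 constraints hold; not an equilibrium.

3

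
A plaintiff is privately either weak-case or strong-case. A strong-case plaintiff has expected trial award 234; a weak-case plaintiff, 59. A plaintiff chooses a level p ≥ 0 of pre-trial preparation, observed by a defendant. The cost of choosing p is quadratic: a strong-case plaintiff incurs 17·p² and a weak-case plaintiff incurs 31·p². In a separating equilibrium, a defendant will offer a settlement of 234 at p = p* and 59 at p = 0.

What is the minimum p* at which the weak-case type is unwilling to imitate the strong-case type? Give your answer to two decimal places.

2.38

The weak-case type at p = 0 receives 59; imitating at p* yields 234 − 31·p*².
Indifference: 59 = 234 − 31·p*², so p*² = (234 − 59) / 31 ≈ 5.6452.
p* = √5.6452 ≈ 2.38.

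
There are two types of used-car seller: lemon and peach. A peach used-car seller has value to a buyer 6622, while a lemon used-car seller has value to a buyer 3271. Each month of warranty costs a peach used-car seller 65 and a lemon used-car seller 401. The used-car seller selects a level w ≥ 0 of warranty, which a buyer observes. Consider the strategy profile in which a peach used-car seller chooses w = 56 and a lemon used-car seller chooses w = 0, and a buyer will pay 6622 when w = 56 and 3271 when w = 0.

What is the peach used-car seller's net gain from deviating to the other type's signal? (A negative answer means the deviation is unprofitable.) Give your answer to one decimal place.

Playing w = 56 the peach used-car seller receives 6622 − 65 × 56 = 2982.
Deviating to w = 0 yields 3271 instead.
Gain from deviating: 3271 − 2982 = 289.0.
The gain is positive, so the peach type's incentive-compatibility constraint is violated — this profile is not a separating equilibrium.

289.0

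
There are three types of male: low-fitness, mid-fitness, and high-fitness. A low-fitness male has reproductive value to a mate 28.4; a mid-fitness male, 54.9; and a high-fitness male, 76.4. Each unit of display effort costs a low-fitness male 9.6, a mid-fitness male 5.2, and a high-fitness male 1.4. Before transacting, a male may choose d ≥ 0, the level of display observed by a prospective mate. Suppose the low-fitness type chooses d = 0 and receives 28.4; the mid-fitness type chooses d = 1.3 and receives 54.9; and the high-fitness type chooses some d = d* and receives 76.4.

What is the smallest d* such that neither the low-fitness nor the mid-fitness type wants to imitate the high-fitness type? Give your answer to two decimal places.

Mid-fitness type (on-path payoff 54.9 − 5.2×1.3 = 48.14) won't mimic when 48.14 ≥ 76.4 − 5.2·d*, i.e. d* ≥ 5.43.
Low-fitness type (on-path payoff 28.4) won't mimic when 28.4 ≥ 76.4 − 9.6·d*, i.e. d* ≥ 5.00.
Both must hold, so d* = max(5.00, 5.43) = 5.43. The mid-fitness type's constraint binds.

5.43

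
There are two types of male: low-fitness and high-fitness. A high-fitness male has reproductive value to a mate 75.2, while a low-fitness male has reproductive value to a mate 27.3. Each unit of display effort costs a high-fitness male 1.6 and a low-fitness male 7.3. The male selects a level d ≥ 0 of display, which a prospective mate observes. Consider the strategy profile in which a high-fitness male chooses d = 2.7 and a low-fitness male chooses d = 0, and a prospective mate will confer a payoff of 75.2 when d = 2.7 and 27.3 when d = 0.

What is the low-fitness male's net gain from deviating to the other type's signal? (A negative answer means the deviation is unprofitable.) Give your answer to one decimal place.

28.2

Playing d = 0 the low-fitness male receives 27.3.
Deviating to d = 2.7 brings payment 75.2 at cost 7.3 × 2.7 = 19.71, netting 55.49.
Gain from deviating: 55.49 − 27.3 = 28.19, i.e. 28.2 to one decimal place.
The gain is positive, so the low-fitness type's incentive-compatibility constraint is violated — this profile is not a separating equilibrium.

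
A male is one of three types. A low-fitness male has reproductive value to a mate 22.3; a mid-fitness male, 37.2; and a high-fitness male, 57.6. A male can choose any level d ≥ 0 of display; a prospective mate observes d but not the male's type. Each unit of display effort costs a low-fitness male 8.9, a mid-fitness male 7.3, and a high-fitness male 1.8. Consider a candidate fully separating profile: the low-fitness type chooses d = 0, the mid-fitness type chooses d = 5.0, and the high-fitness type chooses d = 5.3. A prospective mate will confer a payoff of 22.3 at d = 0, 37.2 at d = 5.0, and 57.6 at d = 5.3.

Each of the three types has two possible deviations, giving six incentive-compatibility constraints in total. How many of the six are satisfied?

Mid-fitness (own payoff 37.2 − 7.3×5.0 = 0.7): to d=0 gives 22.3 → profitable ✗; to d=5.3 gives 57.6 − 7.3×5.3 = 18.91 → profitable ✗.
Low-fitness (own payoff 22.3): to d=5.0 gives 37.2 − 8.9×5.0 = -7.3 → no gain ✓; to d=5.3 gives 57.6 − 8.9×5.3 = 10.43 → no gain ✓.
High-fitness (own payoff 57.6 − 1.8×5.3 = 48.06): to d=0 gives 22.3 → no gain ✓; to d=5.0 gives 37.2 − 1.8×5.0 = 28.2 → no gain ✓.
4 of the 6 constraints hold; not an equilibrium.

4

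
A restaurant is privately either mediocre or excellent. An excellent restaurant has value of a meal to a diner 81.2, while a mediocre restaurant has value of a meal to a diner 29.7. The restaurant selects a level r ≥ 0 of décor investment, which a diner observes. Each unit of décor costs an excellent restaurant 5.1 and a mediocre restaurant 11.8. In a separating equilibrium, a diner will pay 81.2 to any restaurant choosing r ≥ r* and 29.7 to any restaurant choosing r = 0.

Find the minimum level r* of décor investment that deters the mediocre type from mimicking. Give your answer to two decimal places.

4.36

A mediocre restaurant choosing r = 0 receives 29.7.
Imitating at r* instead would pay 81.2 at cost 11.8·r*, netting 81.2 − 11.8·r*.
Indifference: 29.7 = 81.2 − 11.8·r*, so r* = (81.2 − 29.7) / 11.8 ≈ 4.36.
At r* the mediocre type's incentive constraint just binds; the excellent type strictly prefers r* since its per-unit cost is lower.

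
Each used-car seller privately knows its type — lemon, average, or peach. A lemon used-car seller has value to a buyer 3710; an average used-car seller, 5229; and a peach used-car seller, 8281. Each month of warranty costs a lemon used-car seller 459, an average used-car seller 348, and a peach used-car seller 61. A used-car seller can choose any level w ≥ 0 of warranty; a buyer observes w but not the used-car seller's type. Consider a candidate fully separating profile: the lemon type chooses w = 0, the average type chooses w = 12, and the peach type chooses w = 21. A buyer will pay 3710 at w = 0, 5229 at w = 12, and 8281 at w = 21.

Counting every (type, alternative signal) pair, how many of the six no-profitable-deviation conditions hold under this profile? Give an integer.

5

Peach (own payoff 8281 − 61×21 = 7000): to w=0 gives 3710 → no gain ✓; to w=12 gives 5229 − 61×12 = 4497 → no gain ✓.
Lemon (own payoff 3710): to w=12 gives 5229 − 459×12 = -279 → no gain ✓; to w=21 gives 8281 − 459×21 = -1358 → no gain ✓.
Average (own payoff 5229 − 348×12 = 1053): to w=0 gives 3710 → profitable ✗; to w=21 gives 8281 − 348×21 = 973 → no gain ✓.
5 of the 6 constraints hold; not an equilibrium.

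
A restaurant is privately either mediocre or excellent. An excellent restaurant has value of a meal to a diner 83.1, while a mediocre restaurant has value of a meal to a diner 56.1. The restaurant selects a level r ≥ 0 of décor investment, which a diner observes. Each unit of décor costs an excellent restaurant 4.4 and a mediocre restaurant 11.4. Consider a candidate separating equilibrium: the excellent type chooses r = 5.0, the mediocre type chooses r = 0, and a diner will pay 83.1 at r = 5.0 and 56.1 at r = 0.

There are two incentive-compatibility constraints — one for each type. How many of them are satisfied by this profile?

2

Mediocre type: stay at 0 → 56.1; mimic → 83.1 − 11.4 × 5.0 = 26.1. IC holds (56.1 ≥ 26.1).
Excellent type: signal → 83.1 − 4.4 × 5.0 = 61.1; deviate to 0 → 56.1. IC holds (61.1 ≥ 56.1).
2 of 2 constraints hold, so this is a separating equilibrium.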